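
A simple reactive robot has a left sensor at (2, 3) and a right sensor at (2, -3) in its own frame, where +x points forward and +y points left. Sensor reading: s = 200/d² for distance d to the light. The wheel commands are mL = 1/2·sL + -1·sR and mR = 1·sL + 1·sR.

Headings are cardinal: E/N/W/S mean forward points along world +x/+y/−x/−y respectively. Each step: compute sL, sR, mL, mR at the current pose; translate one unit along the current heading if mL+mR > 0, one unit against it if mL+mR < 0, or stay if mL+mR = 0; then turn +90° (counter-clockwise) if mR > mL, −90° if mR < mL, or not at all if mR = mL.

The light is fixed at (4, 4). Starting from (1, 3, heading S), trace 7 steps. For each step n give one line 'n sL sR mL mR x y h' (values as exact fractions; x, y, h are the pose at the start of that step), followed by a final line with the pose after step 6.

n=0: pose=(1,3,S); sL=200/9, sR=40/9; mL=20/3, mR=80/3; mL+mR=100/3 → advance +1; mR−mL=20 → turn +1·90°
n=1: pose=(1,2,E); sL=100, sR=100/13; mL=550/13, mR=1400/13; mL+mR=150 → advance +1; mR−mL=850/13 → turn +1·90°
n=2: pose=(2,2,N); sL=8, sR=200; mL=-196, mR=208; mL+mR=12 → advance +1; mR−mL=404 → turn +1·90°
n=3: pose=(2,3,W); sL=25/4, sR=10; mL=-55/8, mR=65/4; mL+mR=75/8 → advance +1; mR−mL=185/8 → turn +1·90°
n=4: pose=(1,3,S); sL=200/9, sR=40/9; mL=20/3, mR=80/3; mL+mR=100/3 → advance +1; mR−mL=20 → turn +1·90°
n=5: pose=(1,2,E); sL=100, sR=100/13; mL=550/13, mR=1400/13; mL+mR=150 → advance +1; mR−mL=850/13 → turn +1·90°
n=6: pose=(2,2,N); sL=8, sR=200; mL=-196, mR=208; mL+mR=12 → advance +1; mR−mL=404 → turn +1·90°

0 200/9 40/9 20/3 80/3 1 3 S
1 100 100/13 550/13 1400/13 1 2 E
2 8 200 -196 208 2 2 N
3 25/4 10 -55/8 65/4 2 3 W
4 200/9 40/9 20/3 80/3 1 3 S
5 100 100/13 550/13 1400/13 1 2 E
6 8 200 -196 208 2 2 N
final 2 3 W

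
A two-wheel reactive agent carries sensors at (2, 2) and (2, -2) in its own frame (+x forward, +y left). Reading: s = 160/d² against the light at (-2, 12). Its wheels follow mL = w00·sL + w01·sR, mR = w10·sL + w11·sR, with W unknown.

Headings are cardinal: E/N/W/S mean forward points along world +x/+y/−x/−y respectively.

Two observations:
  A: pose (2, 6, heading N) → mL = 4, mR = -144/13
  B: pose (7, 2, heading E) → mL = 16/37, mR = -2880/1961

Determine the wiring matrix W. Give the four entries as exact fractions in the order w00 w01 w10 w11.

obs A: pose=(2,6,N) → sL=8, sR=40/13, mL=4, mR=-144/13
obs B: pose=(7,2,E) → sL=32/37, sR=32/53, mL=16/37, mR=-2880/1961
sensor matrix S = [[8, 40/13], [32/37, 32/53]]; det S = 55296/25493
solve [mL_A; mL_B] = S·[w00; w01] and [mR_A; mR_B] = S·[w10; w11]:
  w00 = 1/2, w01 = 0, w10 = -1, w11 = -1

1/2 0 -1 -1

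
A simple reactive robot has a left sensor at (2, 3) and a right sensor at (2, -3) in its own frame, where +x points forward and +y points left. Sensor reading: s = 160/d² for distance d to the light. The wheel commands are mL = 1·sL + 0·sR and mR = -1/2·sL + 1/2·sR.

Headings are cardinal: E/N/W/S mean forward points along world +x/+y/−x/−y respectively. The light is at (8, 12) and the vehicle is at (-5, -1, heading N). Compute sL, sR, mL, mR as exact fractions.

left sensor world pos  = (-8, 1); dL² = 377
right sensor world pos = (-2, 1); dR² = 221
sL = 160/377 = 160/377
sR = 160/221 = 160/221
mL = 1·sL + 0·sR = 160/377
mR = -1/2·sL + 1/2·sR = 960/6409

160/377 160/221 160/377 960/6409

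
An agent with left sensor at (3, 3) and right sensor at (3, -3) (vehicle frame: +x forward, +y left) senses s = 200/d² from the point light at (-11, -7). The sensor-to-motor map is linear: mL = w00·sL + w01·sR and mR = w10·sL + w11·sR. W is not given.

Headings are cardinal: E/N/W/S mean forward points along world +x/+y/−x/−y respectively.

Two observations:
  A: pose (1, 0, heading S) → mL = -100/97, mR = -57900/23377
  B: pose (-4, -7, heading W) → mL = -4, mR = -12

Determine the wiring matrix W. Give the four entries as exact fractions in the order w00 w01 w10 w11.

obs A: pose=(1,0,S) → sL=200/241, sR=200/97, mL=-100/97, mR=-57900/23377
obs B: pose=(-4,-7,W) → sL=8, sR=8, mL=-4, mR=-12
sensor matrix S = [[200/241, 200/97], [8, 8]]; det S = -230400/23377
solve [mL_A; mL_B] = S·[w00; w01] and [mR_A; mR_B] = S·[w10; w11]:
  w00 = 0, w01 = -1/2, w10 = -1/2, w11 = -1

0 -1/2 -1/2 -1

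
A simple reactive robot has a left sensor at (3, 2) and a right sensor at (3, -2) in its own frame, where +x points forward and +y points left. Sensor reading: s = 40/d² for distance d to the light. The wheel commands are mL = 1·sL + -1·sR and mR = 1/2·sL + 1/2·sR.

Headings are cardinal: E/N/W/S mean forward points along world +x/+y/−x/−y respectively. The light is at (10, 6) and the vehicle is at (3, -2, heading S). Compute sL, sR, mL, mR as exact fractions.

20/73 20/101 560/7373 1740/7373

left sensor world pos  = (5, -5); dL² = 146
right sensor world pos = (1, -5); dR² = 202
sL = 40/146 = 20/73
sR = 40/202 = 20/101
mL = 1·sL + -1·sR = 560/7373
mR = 1/2·sL + 1/2·sR = 1740/7373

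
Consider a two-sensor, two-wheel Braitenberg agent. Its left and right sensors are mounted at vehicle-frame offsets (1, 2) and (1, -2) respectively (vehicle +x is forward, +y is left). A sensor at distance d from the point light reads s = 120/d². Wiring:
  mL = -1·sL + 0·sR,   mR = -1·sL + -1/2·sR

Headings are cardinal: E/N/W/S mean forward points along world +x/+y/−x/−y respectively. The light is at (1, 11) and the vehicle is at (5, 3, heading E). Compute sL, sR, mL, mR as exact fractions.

120/61 24/25 -120/61 -3732/1525

left sensor world pos  = (6, 5); dL² = 61
right sensor world pos = (6, 1); dR² = 125
sL = 120/61 = 120/61
sR = 120/125 = 24/25
mL = -1·sL + 0·sR = -120/61
mR = -1·sL + -1/2·sR = -3732/1525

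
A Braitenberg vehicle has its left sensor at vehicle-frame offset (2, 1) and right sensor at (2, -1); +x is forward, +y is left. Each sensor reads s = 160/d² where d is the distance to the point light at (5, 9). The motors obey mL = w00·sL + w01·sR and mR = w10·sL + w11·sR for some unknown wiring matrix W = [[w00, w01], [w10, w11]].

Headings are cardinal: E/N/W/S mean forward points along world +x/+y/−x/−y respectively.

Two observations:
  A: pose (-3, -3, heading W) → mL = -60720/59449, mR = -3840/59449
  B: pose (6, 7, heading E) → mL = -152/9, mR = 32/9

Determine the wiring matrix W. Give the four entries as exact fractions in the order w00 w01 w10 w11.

-1/2 -1 1/2 -1/2

obs A: pose=(-3,-3,W) → sL=160/269, sR=160/221, mL=-60720/59449, mR=-3840/59449
obs B: pose=(6,7,E) → sL=16, sR=80/9, mL=-152/9, mR=32/9
sensor matrix S = [[160/269, 160/221], [16, 80/9]]; det S = -3368960/535041
solve [mL_A; mL_B] = S·[w00; w01] and [mR_A; mR_B] = S·[w10; w11]:
  w00 = -1/2, w01 = -1, w10 = 1/2, w11 = -1/2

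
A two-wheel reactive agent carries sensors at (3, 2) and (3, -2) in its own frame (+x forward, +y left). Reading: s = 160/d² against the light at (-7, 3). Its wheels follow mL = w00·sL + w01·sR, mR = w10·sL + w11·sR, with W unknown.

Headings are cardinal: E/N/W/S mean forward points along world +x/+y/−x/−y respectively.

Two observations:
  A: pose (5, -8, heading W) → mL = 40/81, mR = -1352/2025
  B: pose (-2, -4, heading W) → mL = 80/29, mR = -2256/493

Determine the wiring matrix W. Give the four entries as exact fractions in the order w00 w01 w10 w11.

obs A: pose=(5,-8,W) → sL=16/25, sR=80/81, mL=40/81, mR=-1352/2025
obs B: pose=(-2,-4,W) → sL=32/17, sR=160/29, mL=80/29, mR=-2256/493
sensor matrix S = [[16/25, 80/81], [32/17, 160/29]]; det S = 333824/199665
solve [mL_A; mL_B] = S·[w00; w01] and [mR_A; mR_B] = S·[w10; w11]:
  w00 = 0, w01 = 1/2, w10 = 1/2, w11 = -1

0 1/2 1/2 -1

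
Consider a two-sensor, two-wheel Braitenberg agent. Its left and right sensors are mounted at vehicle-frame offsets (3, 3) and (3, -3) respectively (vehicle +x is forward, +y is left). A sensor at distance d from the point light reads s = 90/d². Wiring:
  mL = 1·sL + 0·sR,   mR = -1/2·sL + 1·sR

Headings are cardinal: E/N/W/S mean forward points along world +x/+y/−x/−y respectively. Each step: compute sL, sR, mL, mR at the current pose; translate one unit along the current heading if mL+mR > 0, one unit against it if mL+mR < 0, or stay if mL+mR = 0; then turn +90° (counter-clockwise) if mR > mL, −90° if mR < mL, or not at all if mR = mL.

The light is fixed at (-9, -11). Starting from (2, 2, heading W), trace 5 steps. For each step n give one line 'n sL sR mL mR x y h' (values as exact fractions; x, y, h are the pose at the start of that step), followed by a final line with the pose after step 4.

n=0: pose=(2,2,W); sL=45/82, sR=9/32; mL=45/82, mR=9/1312; mL+mR=729/1312 → advance +1; mR−mL=-711/1312 → turn -1·90°
n=1: pose=(1,2,N); sL=18/61, sR=18/85; mL=18/61, mR=333/5185; mL+mR=1863/5185 → advance +1; mR−mL=-1197/5185 → turn -1·90°
n=2: pose=(1,3,E); sL=45/229, sR=9/29; mL=45/229, mR=2817/13282; mL+mR=5427/13282 → advance +1; mR−mL=207/13282 → turn +1·90°
n=3: pose=(2,3,N); sL=90/353, sR=18/97; mL=90/353, mR=1989/34241; mL+mR=10719/34241 → advance +1; mR−mL=-6741/34241 → turn -1·90°
n=4: pose=(2,4,E); sL=9/52, sR=9/34; mL=9/52, mR=315/1768; mL+mR=621/1768 → advance +1; mR−mL=9/1768 → turn +1·90°

0 45/82 9/32 45/82 9/1312 2 2 W
1 18/61 18/85 18/61 333/5185 1 2 N
2 45/229 9/29 45/229 2817/13282 1 3 E
3 90/353 18/97 90/353 1989/34241 2 3 N
4 9/52 9/34 9/52 315/1768 2 4 E
final 3 4 N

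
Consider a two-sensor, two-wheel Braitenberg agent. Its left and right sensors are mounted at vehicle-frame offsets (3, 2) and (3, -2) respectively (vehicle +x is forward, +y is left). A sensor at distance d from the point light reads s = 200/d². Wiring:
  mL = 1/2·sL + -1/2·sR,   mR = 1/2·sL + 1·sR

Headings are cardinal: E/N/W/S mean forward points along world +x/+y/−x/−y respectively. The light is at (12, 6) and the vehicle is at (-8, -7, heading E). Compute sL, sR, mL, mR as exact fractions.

20/41 100/257 520/10537 6670/10537

left sensor world pos  = (-5, -5); dL² = 410
right sensor world pos = (-5, -9); dR² = 514
sL = 200/410 = 20/41
sR = 200/514 = 100/257
mL = 1/2·sL + -1/2·sR = 520/10537
mR = 1/2·sL + 1·sR = 6670/10537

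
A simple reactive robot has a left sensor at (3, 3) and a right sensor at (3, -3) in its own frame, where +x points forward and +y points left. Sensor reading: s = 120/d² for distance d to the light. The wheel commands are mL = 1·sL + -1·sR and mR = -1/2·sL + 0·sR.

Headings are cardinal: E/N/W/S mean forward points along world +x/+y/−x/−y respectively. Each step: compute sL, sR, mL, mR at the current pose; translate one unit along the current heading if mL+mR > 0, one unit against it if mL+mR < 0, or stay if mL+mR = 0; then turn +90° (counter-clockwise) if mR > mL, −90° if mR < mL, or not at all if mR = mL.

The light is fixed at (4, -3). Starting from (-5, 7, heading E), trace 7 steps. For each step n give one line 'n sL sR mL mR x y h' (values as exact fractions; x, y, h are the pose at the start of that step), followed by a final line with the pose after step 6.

0 24/41 24/17 -576/697 -12/41 -5 7 E
1 60/169 60/109 -3600/18421 -30/169 -6 7 N
2 24/41 120/313 2592/12833 -12/41 -6 6 W
3 5/12 2/3 -1/4 -5/24 -5 6 N
4 120/169 24/53 2304/8957 -60/169 -5 5 W
5 60/121 60/73 -2880/8833 -30/121 -4 5 N
6 120/137 120/221 10080/30277 -60/137 -4 4 W
final -3 4 N

n=0: pose=(-5,7,E); sL=24/41, sR=24/17; mL=-576/697, mR=-12/41; mL+mR=-780/697 → advance -1; mR−mL=372/697 → turn +1·90°
n=1: pose=(-6,7,N); sL=60/169, sR=60/109; mL=-3600/18421, mR=-30/169; mL+mR=-6870/18421 → advance -1; mR−mL=330/18421 → turn +1·90°
n=2: pose=(-6,6,W); sL=24/41, sR=120/313; mL=2592/12833, mR=-12/41; mL+mR=-1164/12833 → advance -1; mR−mL=-6348/12833 → turn -1·90°
n=3: pose=(-5,6,N); sL=5/12, sR=2/3; mL=-1/4, mR=-5/24; mL+mR=-11/24 → advance -1; mR−mL=1/24 → turn +1·90°
n=4: pose=(-5,5,W); sL=120/169, sR=24/53; mL=2304/8957, mR=-60/169; mL+mR=-876/8957 → advance -1; mR−mL=-5484/8957 → turn -1·90°
n=5: pose=(-4,5,N); sL=60/121, sR=60/73; mL=-2880/8833, mR=-30/121; mL+mR=-5070/8833 → advance -1; mR−mL=690/8833 → turn +1·90°
n=6: pose=(-4,4,W); sL=120/137, sR=120/221; mL=10080/30277, mR=-60/137; mL+mR=-3180/30277 → advance -1; mR−mL=-23340/30277 → turn -1·90°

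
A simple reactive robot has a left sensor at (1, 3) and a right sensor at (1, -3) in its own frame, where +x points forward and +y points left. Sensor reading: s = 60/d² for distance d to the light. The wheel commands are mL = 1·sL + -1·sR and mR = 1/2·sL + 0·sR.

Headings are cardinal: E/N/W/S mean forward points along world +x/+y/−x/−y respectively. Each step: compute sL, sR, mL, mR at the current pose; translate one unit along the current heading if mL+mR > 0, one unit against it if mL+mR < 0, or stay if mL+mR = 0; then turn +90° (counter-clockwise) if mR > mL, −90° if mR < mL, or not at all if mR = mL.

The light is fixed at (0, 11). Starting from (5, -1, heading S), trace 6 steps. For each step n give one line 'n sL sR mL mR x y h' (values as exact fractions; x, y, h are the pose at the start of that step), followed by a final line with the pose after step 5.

n=0: pose=(5,-1,S); sL=60/233, sR=60/173; mL=-3600/40309, mR=30/233; mL+mR=1590/40309 → advance +1; mR−mL=8790/40309 → turn +1·90°
n=1: pose=(5,-2,E); sL=15/34, sR=15/73; mL=585/2482, mR=15/68; mL+mR=2265/4964 → advance +1; mR−mL=-75/4964 → turn -1·90°
n=2: pose=(6,-2,S); sL=60/277, sR=12/41; mL=-864/11357, mR=30/277; mL+mR=366/11357 → advance +1; mR−mL=2094/11357 → turn +1·90°
n=3: pose=(6,-3,E); sL=6/17, sR=30/169; mL=504/2873, mR=3/17; mL+mR=1011/2873 → advance +1; mR−mL=3/2873 → turn +1·90°
n=4: pose=(7,-3,N); sL=12/37, sR=60/269; mL=1008/9953, mR=6/37; mL+mR=2622/9953 → advance +1; mR−mL=606/9953 → turn +1·90°
n=5: pose=(7,-2,W); sL=15/73, sR=15/34; mL=-585/2482, mR=15/146; mL+mR=-165/1241 → advance -1; mR−mL=420/1241 → turn +1·90°

0 60/233 60/173 -3600/40309 30/233 5 -1 S
1 15/34 15/73 585/2482 15/68 5 -2 E
2 60/277 12/41 -864/11357 30/277 6 -2 S
3 6/17 30/169 504/2873 3/17 6 -3 E
4 12/37 60/269 1008/9953 6/37 7 -3 N
5 15/73 15/34 -585/2482 15/146 7 -2 W
final 8 -2 S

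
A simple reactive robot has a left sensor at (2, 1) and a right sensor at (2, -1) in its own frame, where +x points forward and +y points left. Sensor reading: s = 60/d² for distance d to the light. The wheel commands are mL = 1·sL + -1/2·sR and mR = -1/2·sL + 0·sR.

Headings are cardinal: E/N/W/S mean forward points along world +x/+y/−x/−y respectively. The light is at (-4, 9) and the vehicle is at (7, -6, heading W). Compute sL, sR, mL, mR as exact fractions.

60/337 60/277 6510/93349 -30/337

left sensor world pos  = (5, -7); dL² = 337
right sensor world pos = (5, -5); dR² = 277
sL = 60/337 = 60/337
sR = 60/277 = 60/277
mL = 1·sL + -1/2·sR = 6510/93349
mR = -1/2·sL + 0·sR = -30/337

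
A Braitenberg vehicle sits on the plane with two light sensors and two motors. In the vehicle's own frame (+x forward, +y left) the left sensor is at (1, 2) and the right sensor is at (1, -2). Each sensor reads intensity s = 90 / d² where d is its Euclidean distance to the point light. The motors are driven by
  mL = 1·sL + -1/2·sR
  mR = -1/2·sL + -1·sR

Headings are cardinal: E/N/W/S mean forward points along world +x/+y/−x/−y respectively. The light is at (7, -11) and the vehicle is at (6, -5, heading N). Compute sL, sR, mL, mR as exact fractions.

45/29 9/5 189/290 -747/290

left sensor world pos  = (4, -4); dL² = 58
right sensor world pos = (8, -4); dR² = 50
sL = 90/58 = 45/29
sR = 90/50 = 9/5
mL = 1·sL + -1/2·sR = 189/290
mR = -1/2·sL + -1·sR = -747/290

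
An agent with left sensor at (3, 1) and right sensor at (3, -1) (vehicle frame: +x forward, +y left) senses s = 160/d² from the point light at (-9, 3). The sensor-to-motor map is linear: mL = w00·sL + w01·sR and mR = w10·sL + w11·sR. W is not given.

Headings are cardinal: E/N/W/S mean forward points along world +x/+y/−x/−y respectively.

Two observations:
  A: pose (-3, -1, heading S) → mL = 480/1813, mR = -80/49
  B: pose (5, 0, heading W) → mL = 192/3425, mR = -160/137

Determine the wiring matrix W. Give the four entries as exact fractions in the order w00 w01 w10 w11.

obs A: pose=(-3,-1,S) → sL=80/49, sR=80/37, mL=480/1813, mR=-80/49
obs B: pose=(5,0,W) → sL=160/137, sR=32/25, mL=192/3425, mR=-160/137
sensor matrix S = [[80/49, 80/37], [160/137, 32/25]]; det S = -540672/1241905
solve [mL_A; mL_B] = S·[w00; w01] and [mR_A; mR_B] = S·[w10; w11]:
  w00 = -1/2, w01 = 1/2, w10 = -1, w11 = 0

-1/2 1/2 -1 0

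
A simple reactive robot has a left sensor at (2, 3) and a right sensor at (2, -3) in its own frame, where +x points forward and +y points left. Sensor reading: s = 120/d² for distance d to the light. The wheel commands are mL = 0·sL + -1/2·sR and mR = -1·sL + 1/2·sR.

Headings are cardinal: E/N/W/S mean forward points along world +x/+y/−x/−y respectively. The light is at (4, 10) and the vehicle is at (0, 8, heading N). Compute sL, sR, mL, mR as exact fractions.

120/49 120 -60 2820/49

left sensor world pos  = (-3, 10); dL² = 49
right sensor world pos = (3, 10); dR² = 1
sL = 120/49 = 120/49
sR = 120/1 = 120
mL = 0·sL + -1/2·sR = -60
mR = -1·sL + 1/2·sR = 2820/49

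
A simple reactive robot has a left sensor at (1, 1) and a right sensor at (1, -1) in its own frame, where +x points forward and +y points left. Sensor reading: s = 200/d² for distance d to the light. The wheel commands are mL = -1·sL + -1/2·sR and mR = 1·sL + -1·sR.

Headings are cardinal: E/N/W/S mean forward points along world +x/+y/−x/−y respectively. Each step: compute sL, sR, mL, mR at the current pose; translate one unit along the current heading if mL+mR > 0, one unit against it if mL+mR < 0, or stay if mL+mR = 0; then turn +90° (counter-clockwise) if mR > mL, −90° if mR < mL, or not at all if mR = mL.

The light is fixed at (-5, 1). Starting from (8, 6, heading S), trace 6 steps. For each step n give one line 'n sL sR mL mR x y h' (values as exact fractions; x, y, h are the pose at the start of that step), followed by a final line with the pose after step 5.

n=0: pose=(8,6,S); sL=50/53, sR=5/4; mL=-665/424, mR=-65/212; mL+mR=-15/8 → advance -1; mR−mL=535/424 → turn +1·90°
n=1: pose=(8,7,E); sL=40/49, sR=200/221; mL=-13740/10829, mR=-960/10829; mL+mR=-300/221 → advance -1; mR−mL=12780/10829 → turn +1·90°
n=2: pose=(7,7,N); sL=20/17, sR=100/109; mL=-3030/1853, mR=480/1853; mL+mR=-150/109 → advance -1; mR−mL=3510/1853 → turn +1·90°
n=3: pose=(7,6,W); sL=200/137, sR=200/157; mL=-45100/21509, mR=4000/21509; mL+mR=-300/157 → advance -1; mR−mL=49100/21509 → turn +1·90°
n=4: pose=(8,6,S); sL=50/53, sR=5/4; mL=-665/424, mR=-65/212; mL+mR=-15/8 → advance -1; mR−mL=535/424 → turn +1·90°
n=5: pose=(8,7,E); sL=40/49, sR=200/221; mL=-13740/10829, mR=-960/10829; mL+mR=-300/221 → advance -1; mR−mL=12780/10829 → turn +1·90°

0 50/53 5/4 -665/424 -65/212 8 6 S
1 40/49 200/221 -13740/10829 -960/10829 8 7 E
2 20/17 100/109 -3030/1853 480/1853 7 7 N
3 200/137 200/157 -45100/21509 4000/21509 7 6 W
4 50/53 5/4 -665/424 -65/212 8 6 S
5 40/49 200/221 -13740/10829 -960/10829 8 7 E
final 7 7 N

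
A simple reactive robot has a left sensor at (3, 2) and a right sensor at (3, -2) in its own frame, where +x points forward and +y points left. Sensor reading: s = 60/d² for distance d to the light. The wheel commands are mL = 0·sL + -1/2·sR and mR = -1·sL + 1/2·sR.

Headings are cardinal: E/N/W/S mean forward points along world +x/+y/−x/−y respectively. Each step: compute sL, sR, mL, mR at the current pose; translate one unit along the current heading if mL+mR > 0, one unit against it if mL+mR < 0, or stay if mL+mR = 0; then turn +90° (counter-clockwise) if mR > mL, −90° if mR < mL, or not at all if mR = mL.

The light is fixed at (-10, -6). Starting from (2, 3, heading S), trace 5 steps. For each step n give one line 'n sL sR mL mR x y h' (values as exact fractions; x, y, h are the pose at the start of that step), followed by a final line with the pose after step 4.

n=0: pose=(2,3,S); sL=15/58, sR=15/34; mL=-15/68, mR=-75/1972; mL+mR=-15/58 → advance -1; mR−mL=90/493 → turn +1·90°
n=1: pose=(2,4,E); sL=20/123, sR=60/289; mL=-30/289, mR=-2090/35547; mL+mR=-20/123 → advance -1; mR−mL=1600/35547 → turn +1·90°
n=2: pose=(1,4,N); sL=6/25, sR=30/169; mL=-15/169, mR=-639/4225; mL+mR=-6/25 → advance -1; mR−mL=-264/4225 → turn -1·90°
n=3: pose=(1,3,E); sL=60/317, sR=12/49; mL=-6/49, mR=-1038/15533; mL+mR=-60/317 → advance -1; mR−mL=864/15533 → turn +1·90°
n=4: pose=(0,3,N); sL=15/52, sR=5/24; mL=-5/48, mR=-115/624; mL+mR=-15/52 → advance -1; mR−mL=-25/312 → turn -1·90°

0 15/58 15/34 -15/68 -75/1972 2 3 S
1 20/123 60/289 -30/289 -2090/35547 2 4 E
2 6/25 30/169 -15/169 -639/4225 1 4 N
3 60/317 12/49 -6/49 -1038/15533 1 3 E
4 15/52 5/24 -5/48 -115/624 0 3 N
final 0 2 E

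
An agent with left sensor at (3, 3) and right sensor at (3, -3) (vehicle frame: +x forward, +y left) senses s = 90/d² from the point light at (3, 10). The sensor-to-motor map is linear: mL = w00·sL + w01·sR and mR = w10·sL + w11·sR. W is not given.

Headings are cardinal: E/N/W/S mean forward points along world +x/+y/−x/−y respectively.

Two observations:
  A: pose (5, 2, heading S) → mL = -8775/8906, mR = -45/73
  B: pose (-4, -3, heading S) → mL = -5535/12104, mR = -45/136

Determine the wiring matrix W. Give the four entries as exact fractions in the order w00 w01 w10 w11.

obs A: pose=(5,2,S) → sL=45/73, sR=45/61, mL=-8775/8906, mR=-45/73
obs B: pose=(-4,-3,S) → sL=45/136, sR=45/178, mL=-5535/12104, mR=-45/136
sensor matrix S = [[45/73, 45/61], [45/136, 45/178]]; det S = -4756725/53899112
solve [mL_A; mL_B] = S·[w00; w01] and [mR_A; mR_B] = S·[w10; w11]:
  w00 = -1, w01 = -1/2, w10 = -1, w11 = 0

-1 -1/2 -1 0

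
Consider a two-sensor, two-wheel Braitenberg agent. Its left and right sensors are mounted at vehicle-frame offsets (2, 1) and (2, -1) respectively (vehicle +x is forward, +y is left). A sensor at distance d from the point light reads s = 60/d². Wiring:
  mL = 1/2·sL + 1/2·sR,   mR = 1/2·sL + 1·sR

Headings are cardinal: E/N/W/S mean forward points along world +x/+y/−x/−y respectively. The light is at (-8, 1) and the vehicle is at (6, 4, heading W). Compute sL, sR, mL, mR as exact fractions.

15/37 3/8 231/592 171/296

left sensor world pos  = (4, 3); dL² = 148
right sensor world pos = (4, 5); dR² = 160
sL = 60/148 = 15/37
sR = 60/160 = 3/8
mL = 1/2·sL + 1/2·sR = 231/592
mR = 1/2·sL + 1·sR = 171/296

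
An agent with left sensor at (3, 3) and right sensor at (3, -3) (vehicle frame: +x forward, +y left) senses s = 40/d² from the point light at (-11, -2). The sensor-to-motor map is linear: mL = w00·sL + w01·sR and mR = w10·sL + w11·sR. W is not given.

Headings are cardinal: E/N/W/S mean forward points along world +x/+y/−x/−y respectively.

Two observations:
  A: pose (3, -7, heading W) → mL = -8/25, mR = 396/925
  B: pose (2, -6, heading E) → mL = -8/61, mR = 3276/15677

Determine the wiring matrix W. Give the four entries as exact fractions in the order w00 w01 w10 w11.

0 -1 1/2 1

obs A: pose=(3,-7,W) → sL=8/37, sR=8/25, mL=-8/25, mR=396/925
obs B: pose=(2,-6,E) → sL=40/257, sR=8/61, mL=-8/61, mR=3276/15677
sensor matrix S = [[8/37, 8/25], [40/257, 8/61]]; det S = -62208/2900245
solve [mL_A; mL_B] = S·[w00; w01] and [mR_A; mR_B] = S·[w10; w11]:
  w00 = 0, w01 = -1, w10 = 1/2, w11 = 1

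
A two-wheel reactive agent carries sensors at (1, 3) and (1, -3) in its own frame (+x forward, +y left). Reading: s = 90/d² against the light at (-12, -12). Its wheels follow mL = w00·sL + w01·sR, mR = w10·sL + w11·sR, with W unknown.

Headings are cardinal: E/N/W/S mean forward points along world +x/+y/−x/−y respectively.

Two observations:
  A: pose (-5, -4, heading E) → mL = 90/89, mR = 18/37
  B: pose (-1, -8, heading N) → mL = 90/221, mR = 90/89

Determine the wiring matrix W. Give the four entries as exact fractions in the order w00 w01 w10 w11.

0 1 1 0

obs A: pose=(-5,-4,E) → sL=18/37, sR=90/89, mL=90/89, mR=18/37
obs B: pose=(-1,-8,N) → sL=90/89, sR=90/221, mL=90/221, mR=90/89
sensor matrix S = [[18/37, 90/89], [90/89, 90/221]]; det S = -53401680/64770017
solve [mL_A; mL_B] = S·[w00; w01] and [mR_A; mR_B] = S·[w10; w11]:
  w00 = 0, w01 = 1, w10 = 1, w11 = 0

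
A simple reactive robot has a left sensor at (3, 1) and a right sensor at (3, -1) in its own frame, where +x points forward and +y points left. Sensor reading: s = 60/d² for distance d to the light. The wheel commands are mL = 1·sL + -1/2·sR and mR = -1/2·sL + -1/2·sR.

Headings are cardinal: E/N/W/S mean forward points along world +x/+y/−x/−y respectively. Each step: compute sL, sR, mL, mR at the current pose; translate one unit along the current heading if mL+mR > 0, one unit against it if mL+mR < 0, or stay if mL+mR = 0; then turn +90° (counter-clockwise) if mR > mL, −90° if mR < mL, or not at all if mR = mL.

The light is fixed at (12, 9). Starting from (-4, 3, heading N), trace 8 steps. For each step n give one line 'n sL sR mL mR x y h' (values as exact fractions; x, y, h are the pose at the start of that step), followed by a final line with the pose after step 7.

0 30/149 10/39 425/5811 -1330/5811 -4 3 N
1 12/41 60/233 1566/9553 -2628/9553 -4 2 E
2 15/89 15/106 1845/18868 -2925/18868 -5 2 S
3 60/449 12/85 2406/38165 -5244/38165 -5 3 W
4 30/149 10/39 425/5811 -1330/5811 -4 3 N
5 12/41 60/233 1566/9553 -2628/9553 -4 2 E
6 15/89 15/106 1845/18868 -2925/18868 -5 2 S
7 60/449 12/85 2406/38165 -5244/38165 -5 3 W
final -4 3 N

n=0: pose=(-4,3,N); sL=30/149, sR=10/39; mL=425/5811, mR=-1330/5811; mL+mR=-905/5811 → advance -1; mR−mL=-45/149 → turn -1·90°
n=1: pose=(-4,2,E); sL=12/41, sR=60/233; mL=1566/9553, mR=-2628/9553; mL+mR=-1062/9553 → advance -1; mR−mL=-18/41 → turn -1·90°
n=2: pose=(-5,2,S); sL=15/89, sR=15/106; mL=1845/18868, mR=-2925/18868; mL+mR=-270/4717 → advance -1; mR−mL=-45/178 → turn -1·90°
n=3: pose=(-5,3,W); sL=60/449, sR=12/85; mL=2406/38165, mR=-5244/38165; mL+mR=-2838/38165 → advance -1; mR−mL=-90/449 → turn -1·90°
n=4: pose=(-4,3,N); sL=30/149, sR=10/39; mL=425/5811, mR=-1330/5811; mL+mR=-905/5811 → advance -1; mR−mL=-45/149 → turn -1·90°
n=5: pose=(-4,2,E); sL=12/41, sR=60/233; mL=1566/9553, mR=-2628/9553; mL+mR=-1062/9553 → advance -1; mR−mL=-18/41 → turn -1·90°
n=6: pose=(-5,2,S); sL=15/89, sR=15/106; mL=1845/18868, mR=-2925/18868; mL+mR=-270/4717 → advance -1; mR−mL=-45/178 → turn -1·90°
n=7: pose=(-5,3,W); sL=60/449, sR=12/85; mL=2406/38165, mR=-5244/38165; mL+mR=-2838/38165 → advance -1; mR−mL=-90/449 → turn -1·90°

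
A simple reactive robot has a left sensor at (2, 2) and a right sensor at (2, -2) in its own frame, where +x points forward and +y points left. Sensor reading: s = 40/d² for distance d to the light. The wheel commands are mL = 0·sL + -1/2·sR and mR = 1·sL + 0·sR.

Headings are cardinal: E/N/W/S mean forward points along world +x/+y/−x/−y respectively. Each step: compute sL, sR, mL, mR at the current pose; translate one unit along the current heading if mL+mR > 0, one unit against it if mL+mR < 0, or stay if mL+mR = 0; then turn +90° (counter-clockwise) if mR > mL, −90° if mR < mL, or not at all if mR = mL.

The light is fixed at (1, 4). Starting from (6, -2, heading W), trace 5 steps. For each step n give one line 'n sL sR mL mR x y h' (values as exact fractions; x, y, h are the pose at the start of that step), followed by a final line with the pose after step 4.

0 40/73 8/5 -4/5 40/73 6 -2 W
1 5/16 1/2 -1/4 5/16 7 -2 S
2 40/89 8/29 -4/29 40/89 7 -3 E
3 4/5 20/53 -10/53 4/5 8 -3 N
4 40/89 40/41 -20/41 40/89 8 -2 W
final 9 -2 S

n=0: pose=(6,-2,W); sL=40/73, sR=8/5; mL=-4/5, mR=40/73; mL+mR=-92/365 → advance -1; mR−mL=492/365 → turn +1·90°
n=1: pose=(7,-2,S); sL=5/16, sR=1/2; mL=-1/4, mR=5/16; mL+mR=1/16 → advance +1; mR−mL=9/16 → turn +1·90°
n=2: pose=(7,-3,E); sL=40/89, sR=8/29; mL=-4/29, mR=40/89; mL+mR=804/2581 → advance +1; mR−mL=1516/2581 → turn +1·90°
n=3: pose=(8,-3,N); sL=4/5, sR=20/53; mL=-10/53, mR=4/5; mL+mR=162/265 → advance +1; mR−mL=262/265 → turn +1·90°
n=4: pose=(8,-2,W); sL=40/89, sR=40/41; mL=-20/41, mR=40/89; mL+mR=-140/3649 → advance -1; mR−mL=3420/3649 → turn +1·90°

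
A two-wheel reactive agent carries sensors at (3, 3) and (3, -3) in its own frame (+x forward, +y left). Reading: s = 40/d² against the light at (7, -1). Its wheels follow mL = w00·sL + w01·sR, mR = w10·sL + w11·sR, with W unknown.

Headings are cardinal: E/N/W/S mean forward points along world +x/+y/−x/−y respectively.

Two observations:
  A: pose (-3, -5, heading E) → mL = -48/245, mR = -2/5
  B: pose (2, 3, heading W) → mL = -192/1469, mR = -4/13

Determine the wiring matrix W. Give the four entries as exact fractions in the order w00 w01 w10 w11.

-1/2 1/2 -1/2 0

obs A: pose=(-3,-5,E) → sL=4/5, sR=20/49, mL=-48/245, mR=-2/5
obs B: pose=(2,3,W) → sL=8/13, sR=40/113, mL=-192/1469, mR=-4/13
sensor matrix S = [[4/5, 20/49], [8/13, 40/113]]; det S = 2304/71981
solve [mL_A; mL_B] = S·[w00; w01] and [mR_A; mR_B] = S·[w10; w11]:
  w00 = -1/2, w01 = 1/2, w10 = -1/2, w11 = 0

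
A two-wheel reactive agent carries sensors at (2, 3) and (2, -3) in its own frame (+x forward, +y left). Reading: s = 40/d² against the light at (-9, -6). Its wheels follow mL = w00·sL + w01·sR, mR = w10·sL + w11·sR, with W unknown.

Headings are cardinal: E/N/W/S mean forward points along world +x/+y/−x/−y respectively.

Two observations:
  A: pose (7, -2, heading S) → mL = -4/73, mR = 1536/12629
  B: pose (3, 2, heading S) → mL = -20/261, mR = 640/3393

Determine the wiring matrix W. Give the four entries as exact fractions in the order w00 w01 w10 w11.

obs A: pose=(7,-2,S) → sL=8/73, sR=40/173, mL=-4/73, mR=1536/12629
obs B: pose=(3,2,S) → sL=40/261, sR=40/117, mL=-20/261, mR=640/3393
sensor matrix S = [[8/73, 40/173], [40/261, 40/117]]; det S = 87040/42850197
solve [mL_A; mL_B] = S·[w00; w01] and [mR_A; mR_B] = S·[w10; w11]:
  w00 = -1/2, w01 = 0, w10 = -1, w11 = 1

-1/2 0 -1 1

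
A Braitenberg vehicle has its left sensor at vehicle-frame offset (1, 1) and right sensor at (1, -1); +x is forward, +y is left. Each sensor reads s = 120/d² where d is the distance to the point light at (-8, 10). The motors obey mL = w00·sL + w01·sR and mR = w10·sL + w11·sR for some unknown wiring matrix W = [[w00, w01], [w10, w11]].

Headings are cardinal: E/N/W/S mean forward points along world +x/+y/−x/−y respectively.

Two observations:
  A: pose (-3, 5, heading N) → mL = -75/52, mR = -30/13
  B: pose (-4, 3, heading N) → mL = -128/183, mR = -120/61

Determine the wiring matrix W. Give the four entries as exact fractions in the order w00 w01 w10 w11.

-1 1 0 -1

obs A: pose=(-3,5,N) → sL=15/4, sR=30/13, mL=-75/52, mR=-30/13
obs B: pose=(-4,3,N) → sL=8/3, sR=120/61, mL=-128/183, mR=-120/61
sensor matrix S = [[15/4, 30/13], [8/3, 120/61]]; det S = 970/793
solve [mL_A; mL_B] = S·[w00; w01] and [mR_A; mR_B] = S·[w10; w11]:
  w00 = -1, w01 = 1, w10 = 0, w11 = -1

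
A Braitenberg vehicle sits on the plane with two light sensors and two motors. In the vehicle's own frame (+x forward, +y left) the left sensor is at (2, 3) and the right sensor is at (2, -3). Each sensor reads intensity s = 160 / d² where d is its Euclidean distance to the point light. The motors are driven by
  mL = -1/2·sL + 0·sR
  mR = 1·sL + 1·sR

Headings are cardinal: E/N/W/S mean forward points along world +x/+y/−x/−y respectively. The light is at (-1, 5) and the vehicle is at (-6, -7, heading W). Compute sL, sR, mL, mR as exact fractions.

80/137 16/13 -40/137 3232/1781

left sensor world pos  = (-8, -10); dL² = 274
right sensor world pos = (-8, -4); dR² = 130
sL = 160/274 = 80/137
sR = 160/130 = 16/13
mL = -1/2·sL + 0·sR = -40/137
mR = 1·sL + 1·sR = 3232/1781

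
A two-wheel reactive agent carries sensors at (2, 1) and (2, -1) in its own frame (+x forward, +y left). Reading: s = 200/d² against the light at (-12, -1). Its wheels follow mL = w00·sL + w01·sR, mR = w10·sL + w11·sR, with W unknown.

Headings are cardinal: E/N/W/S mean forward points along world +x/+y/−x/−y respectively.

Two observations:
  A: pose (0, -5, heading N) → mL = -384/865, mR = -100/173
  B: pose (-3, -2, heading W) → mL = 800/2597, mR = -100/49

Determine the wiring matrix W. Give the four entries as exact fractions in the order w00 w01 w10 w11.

-1 1 0 -1/2

obs A: pose=(0,-5,N) → sL=8/5, sR=200/173, mL=-384/865, mR=-100/173
obs B: pose=(-3,-2,W) → sL=200/53, sR=200/49, mL=800/2597, mR=-100/49
sensor matrix S = [[8/5, 200/173], [200/53, 200/49]]; det S = 974080/449281
solve [mL_A; mL_B] = S·[w00; w01] and [mR_A; mR_B] = S·[w10; w11]:
  w00 = -1, w01 = 1, w10 = 0, w11 = -1/2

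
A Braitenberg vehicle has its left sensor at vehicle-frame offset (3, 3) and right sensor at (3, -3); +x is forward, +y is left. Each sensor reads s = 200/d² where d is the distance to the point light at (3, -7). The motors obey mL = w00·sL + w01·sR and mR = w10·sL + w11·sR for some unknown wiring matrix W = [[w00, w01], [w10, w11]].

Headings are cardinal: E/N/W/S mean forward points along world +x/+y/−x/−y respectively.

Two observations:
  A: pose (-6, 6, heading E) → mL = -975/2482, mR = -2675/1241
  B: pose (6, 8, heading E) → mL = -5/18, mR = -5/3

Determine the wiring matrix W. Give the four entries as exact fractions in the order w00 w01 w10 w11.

obs A: pose=(-6,6,E) → sL=50/73, sR=25/17, mL=-975/2482, mR=-2675/1241
obs B: pose=(6,8,E) → sL=5/9, sR=10/9, mL=-5/18, mR=-5/3
sensor matrix S = [[50/73, 25/17], [5/9, 10/9]]; det S = -625/11169
solve [mL_A; mL_B] = S·[w00; w01] and [mR_A; mR_B] = S·[w10; w11]:
  w00 = 1/2, w01 = -1/2, w10 = -1, w11 = -1

1/2 -1/2 -1 -1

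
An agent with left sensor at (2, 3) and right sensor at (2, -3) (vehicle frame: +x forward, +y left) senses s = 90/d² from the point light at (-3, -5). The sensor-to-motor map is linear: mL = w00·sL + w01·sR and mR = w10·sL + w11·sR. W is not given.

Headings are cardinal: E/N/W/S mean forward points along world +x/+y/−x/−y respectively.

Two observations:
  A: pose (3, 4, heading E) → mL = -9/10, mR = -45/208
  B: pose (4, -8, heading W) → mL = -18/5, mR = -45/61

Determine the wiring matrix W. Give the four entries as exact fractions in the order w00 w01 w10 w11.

obs A: pose=(3,4,E) → sL=45/104, sR=9/10, mL=-9/10, mR=-45/208
obs B: pose=(4,-8,W) → sL=90/61, sR=18/5, mL=-18/5, mR=-45/61
sensor matrix S = [[45/104, 9/10], [90/61, 18/5]]; det S = 729/3172
solve [mL_A; mL_B] = S·[w00; w01] and [mR_A; mR_B] = S·[w10; w11]:
  w00 = 0, w01 = -1, w10 = -1/2, w11 = 0

0 -1 -1/2 0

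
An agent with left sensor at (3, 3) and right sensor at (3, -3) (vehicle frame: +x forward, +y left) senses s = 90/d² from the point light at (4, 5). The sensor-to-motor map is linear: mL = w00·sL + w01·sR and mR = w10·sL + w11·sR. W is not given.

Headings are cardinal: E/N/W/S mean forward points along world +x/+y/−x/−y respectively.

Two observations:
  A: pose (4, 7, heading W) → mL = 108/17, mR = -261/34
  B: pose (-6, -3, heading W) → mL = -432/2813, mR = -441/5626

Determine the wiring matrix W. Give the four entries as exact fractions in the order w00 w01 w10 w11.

obs A: pose=(4,7,W) → sL=9, sR=45/17, mL=108/17, mR=-261/34
obs B: pose=(-6,-3,W) → sL=9/29, sR=45/97, mL=-432/2813, mR=-441/5626
sensor matrix S = [[9, 45/17], [9/29, 45/97]]; det S = 160380/47821
solve [mL_A; mL_B] = S·[w00; w01] and [mR_A; mR_B] = S·[w10; w11]:
  w00 = 1, w01 = -1, w10 = -1, w11 = 1/2

1 -1 -1 1/2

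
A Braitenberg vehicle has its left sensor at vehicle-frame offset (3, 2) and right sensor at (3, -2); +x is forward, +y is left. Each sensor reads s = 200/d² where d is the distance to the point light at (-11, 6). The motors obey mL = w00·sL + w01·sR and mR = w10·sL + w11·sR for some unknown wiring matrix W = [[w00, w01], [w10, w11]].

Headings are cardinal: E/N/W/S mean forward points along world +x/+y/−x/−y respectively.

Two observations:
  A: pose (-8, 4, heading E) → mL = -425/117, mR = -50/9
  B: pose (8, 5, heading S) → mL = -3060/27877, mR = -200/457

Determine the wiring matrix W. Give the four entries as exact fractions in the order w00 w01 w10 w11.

-1 1/2 -1 0

obs A: pose=(-8,4,E) → sL=50/9, sR=50/13, mL=-425/117, mR=-50/9
obs B: pose=(8,5,S) → sL=200/457, sR=40/61, mL=-3060/27877, mR=-200/457
sensor matrix S = [[50/9, 50/13], [200/457, 40/61]]; det S = 6392000/3261609
solve [mL_A; mL_B] = S·[w00; w01] and [mR_A; mR_B] = S·[w10; w11]:
  w00 = -1, w01 = 1/2, w10 = -1, w11 = 0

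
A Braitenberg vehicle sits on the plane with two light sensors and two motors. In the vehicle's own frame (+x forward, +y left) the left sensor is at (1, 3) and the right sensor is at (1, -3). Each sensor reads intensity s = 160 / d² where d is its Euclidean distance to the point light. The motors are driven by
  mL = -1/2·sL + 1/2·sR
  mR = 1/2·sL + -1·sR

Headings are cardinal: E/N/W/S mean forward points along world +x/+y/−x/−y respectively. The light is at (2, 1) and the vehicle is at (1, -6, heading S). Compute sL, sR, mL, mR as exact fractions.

40/17 2 -3/17 -14/17

left sensor world pos  = (4, -7); dL² = 68
right sensor world pos = (-2, -7); dR² = 80
sL = 160/68 = 40/17
sR = 160/80 = 2
mL = -1/2·sL + 1/2·sR = -3/17
mR = 1/2·sL + -1·sR = -14/17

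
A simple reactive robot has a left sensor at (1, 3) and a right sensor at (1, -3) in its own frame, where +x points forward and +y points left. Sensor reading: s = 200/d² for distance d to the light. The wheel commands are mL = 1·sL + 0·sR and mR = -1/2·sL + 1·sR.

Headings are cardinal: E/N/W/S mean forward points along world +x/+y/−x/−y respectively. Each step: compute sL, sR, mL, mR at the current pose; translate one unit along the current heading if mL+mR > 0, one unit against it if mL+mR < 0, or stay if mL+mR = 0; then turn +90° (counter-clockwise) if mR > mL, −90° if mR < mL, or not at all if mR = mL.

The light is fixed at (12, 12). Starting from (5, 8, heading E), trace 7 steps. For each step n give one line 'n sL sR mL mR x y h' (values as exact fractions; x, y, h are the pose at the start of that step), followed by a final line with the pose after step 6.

n=0: pose=(5,8,E); sL=200/37, sR=40/17; mL=200/37, mR=-220/629; mL+mR=3180/629 → advance +1; mR−mL=-3620/629 → turn -1·90°
n=1: pose=(6,8,S); sL=100/17, sR=100/53; mL=100/17, mR=-950/901; mL+mR=4350/901 → advance +1; mR−mL=-6250/901 → turn -1·90°
n=2: pose=(6,7,W); sL=200/113, sR=200/53; mL=200/113, mR=17300/5989; mL+mR=27900/5989 → advance +1; mR−mL=6700/5989 → turn +1·90°
n=3: pose=(5,7,S); sL=50/13, sR=25/17; mL=50/13, mR=-100/221; mL+mR=750/221 → advance +1; mR−mL=-950/221 → turn -1·90°
n=4: pose=(5,6,W); sL=40/29, sR=200/73; mL=40/29, mR=4340/2117; mL+mR=7260/2117 → advance +1; mR−mL=1420/2117 → turn +1·90°
n=5: pose=(4,6,S); sL=100/37, sR=20/17; mL=100/37, mR=-110/629; mL+mR=1590/629 → advance +1; mR−mL=-1810/629 → turn -1·90°
n=6: pose=(4,5,W); sL=200/181, sR=200/97; mL=200/181, mR=26500/17557; mL+mR=45900/17557 → advance +1; mR−mL=7100/17557 → turn +1·90°

0 200/37 40/17 200/37 -220/629 5 8 E
1 100/17 100/53 100/17 -950/901 6 8 S
2 200/113 200/53 200/113 17300/5989 6 7 W
3 50/13 25/17 50/13 -100/221 5 7 S
4 40/29 200/73 40/29 4340/2117 5 6 W
5 100/37 20/17 100/37 -110/629 4 6 S
6 200/181 200/97 200/181 26500/17557 4 5 W
final 3 5 S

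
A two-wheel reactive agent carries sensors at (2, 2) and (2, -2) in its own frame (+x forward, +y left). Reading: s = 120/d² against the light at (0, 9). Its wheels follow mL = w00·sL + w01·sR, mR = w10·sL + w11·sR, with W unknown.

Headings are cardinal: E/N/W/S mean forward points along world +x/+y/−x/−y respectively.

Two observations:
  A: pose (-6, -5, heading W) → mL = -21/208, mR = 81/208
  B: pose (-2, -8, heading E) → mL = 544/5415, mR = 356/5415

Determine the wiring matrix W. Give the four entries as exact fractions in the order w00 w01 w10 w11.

1/2 -1/2 -1/2 1

obs A: pose=(-6,-5,W) → sL=3/8, sR=15/26, mL=-21/208, mR=81/208
obs B: pose=(-2,-8,E) → sL=8/15, sR=120/361, mL=544/5415, mR=356/5415
sensor matrix S = [[3/8, 15/26], [8/15, 120/361]]; det S = -859/4693
solve [mL_A; mL_B] = S·[w00; w01] and [mR_A; mR_B] = S·[w10; w11]:
  w00 = 1/2, w01 = -1/2, w10 = -1/2, w11 = 1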